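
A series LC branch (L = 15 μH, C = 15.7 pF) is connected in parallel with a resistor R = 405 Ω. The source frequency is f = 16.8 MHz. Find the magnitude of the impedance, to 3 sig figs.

374 Ω

ω = 2πf = 1.056e+08 rad/s
X_L = ωL = 1580 Ω
X_C = 1/(ωC) = 603 Ω
Branch 1: Z₁ = R = 405 Ω
Branch 2 (series LC): Z₂ = j(X_L − X_C) = j980 Ω
Parallel: Z = Z₁Z₂/(Z₁+Z₂), |Z| = 374 Ω, ∠Z = 22.5°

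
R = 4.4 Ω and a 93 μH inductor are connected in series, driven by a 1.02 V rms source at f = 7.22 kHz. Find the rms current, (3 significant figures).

ω = 2πf = 45360 rad/s
X_L = ωL = 4.22 Ω
Z = 4.40 + j4.22 Ω
|Z| = √(4.40² + 4.22²) = 6.10 Ω
I = V/|Z| = 1.02/6.10 = 167 mA

167 mA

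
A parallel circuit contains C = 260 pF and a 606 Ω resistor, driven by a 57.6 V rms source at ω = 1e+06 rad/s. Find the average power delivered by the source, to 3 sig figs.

5.47 W

X_C = 1/(ωC) = 3850 Ω
Parallel: admittances add. Y = 1/R + jωC
Y = (0.00165 + j0.000260) S
|Y| = 0.00167 S → |Z| = 1/|Y| = 599 Ω, ∠Z = −∠Y = -8.95°
I = V/|Z| = 96.2 mA
P = VI cos φ = 57.6 × 0.0962 × cos(-8.95°) = 5.47 W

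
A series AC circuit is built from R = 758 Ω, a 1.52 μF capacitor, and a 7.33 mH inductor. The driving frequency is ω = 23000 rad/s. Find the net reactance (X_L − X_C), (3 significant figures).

X_L = ωL = 169 Ω
X_C = 1/(ωC) = 28.6 Ω
X = 169 − 28.6 = 140 Ω

140 Ω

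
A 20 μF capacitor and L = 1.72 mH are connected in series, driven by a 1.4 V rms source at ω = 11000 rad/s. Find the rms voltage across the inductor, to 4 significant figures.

1.843 V

X_L = ωL = 18.92 Ω
X_C = 1/(ωC) = 4.545 Ω
Net reactance X = X_L − X_C = 14.37 Ω
Z = j14.37 Ω
|Z| = √(0² + 14.37²) = 14.37 Ω
I = V/|Z| = 97.39 mA
V_L = I·|Z_L| = 0.09739 × 18.92 = 1.843 V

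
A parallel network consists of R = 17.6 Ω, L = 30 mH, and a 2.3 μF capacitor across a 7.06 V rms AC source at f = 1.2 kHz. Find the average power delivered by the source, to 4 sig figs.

2.832 W

ω = 2πf = 7540 rad/s
X_L = ωL = 226.2 Ω
X_C = 1/(ωC) = 57.66 Ω
Parallel: admittances add. Y = 1/R + 1/(jωL) + jωC
Y = (0.05682 + j0.01292) S
|Y| = 0.05827 S → |Z| = 1/|Y| = 17.16 Ω, ∠Z = −∠Y = -12.81°
I = V/|Z| = 411.4 mA
P = VI cos φ = 7.06 × 0.4114 × cos(-12.81°) = 2.832 W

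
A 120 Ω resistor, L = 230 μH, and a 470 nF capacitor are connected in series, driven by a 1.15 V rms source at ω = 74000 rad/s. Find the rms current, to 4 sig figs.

9.538 mA

X_L = ωL = 17.02 Ω
X_C = 1/(ωC) = 28.75 Ω
Net reactance X = X_L − X_C = -11.73 Ω
Z = 120.0 − j11.73 Ω
|Z| = √(120.0² + 11.73²) = 120.6 Ω
I = V/|Z| = 1.15/120.6 = 9.538 mA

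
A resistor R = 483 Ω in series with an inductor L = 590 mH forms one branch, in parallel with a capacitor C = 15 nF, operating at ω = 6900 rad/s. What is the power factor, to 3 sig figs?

0.203

X_L = ωL = 4070 Ω
X_C = 1/(ωC) = 9660 Ω
Branch 1 (R+jX_L): Z₁ = 483 + j4070 Ω, |Z₁| = 4100 Ω
Branch 2 (−jX_C): Z₂ = −j9660 Ω
Parallel: Z = Z₁Z₂/(Z₁+Z₂), |Z| = 7060 Ω, ∠Z = 78.3°
cos φ = cos(78.3°) = 0.203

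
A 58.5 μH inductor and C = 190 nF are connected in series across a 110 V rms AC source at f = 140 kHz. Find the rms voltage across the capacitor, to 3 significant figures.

14.5 V

ω = 2πf = 879600 rad/s
X_L = ωL = 51.5 Ω
X_C = 1/(ωC) = 5.98 Ω
Net reactance X = X_L − X_C = 45.5 Ω
Z = j45.5 Ω
|Z| = √(0² + 45.5²) = 45.5 Ω
I = V/|Z| = 2.42 A
V_C = I·|Z_C| = 2.42 × 5.98 = 14.5 V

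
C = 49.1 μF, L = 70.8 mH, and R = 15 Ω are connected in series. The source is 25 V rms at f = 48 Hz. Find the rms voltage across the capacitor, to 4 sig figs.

ω = 2πf = 301.6 rad/s
X_L = ωL = 21.35 Ω
X_C = 1/(ωC) = 67.53 Ω
Net reactance X = X_L − X_C = -46.18 Ω
Z = 15.00 − j46.18 Ω
|Z| = √(15.00² + 46.18²) = 48.55 Ω
I = V/|Z| = 514.9 mA
V_C = I·|Z_C| = 0.5149 × 67.53 = 34.77 V

34.77 V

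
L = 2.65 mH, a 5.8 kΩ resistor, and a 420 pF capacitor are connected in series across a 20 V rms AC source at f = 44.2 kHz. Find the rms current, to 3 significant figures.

2.05 mA

ω = 2πf = 277700 rad/s
X_L = ωL = 736 Ω
X_C = 1/(ωC) = 8570 Ω
Net reactance X = X_L − X_C = -7840 Ω
Z = 5800 − j7840 Ω
|Z| = √(5800² + 7840²) = 9750 Ω
I = V/|Z| = 20/9750 = 2.05 mA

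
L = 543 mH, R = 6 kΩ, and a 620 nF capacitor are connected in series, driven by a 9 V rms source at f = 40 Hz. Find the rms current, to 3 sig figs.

ω = 2πf = 251.3 rad/s
X_L = ωL = 136 Ω
X_C = 1/(ωC) = 6420 Ω
Net reactance X = X_L − X_C = -6280 Ω
Z = 6000 − j6280 Ω
|Z| = √(6000² + 6280²) = 8690 Ω
I = V/|Z| = 9/8690 = 1.04 mA

1.04 mA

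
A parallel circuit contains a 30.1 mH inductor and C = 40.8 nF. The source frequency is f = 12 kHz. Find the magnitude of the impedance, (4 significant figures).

379.4 Ω

ω = 2πf = 75400 rad/s
X_L = ωL = 2269 Ω
X_C = 1/(ωC) = 325.1 Ω
Parallel: admittances add. Y = 1/(jωL) + jωC
Y = (0 + j0.002636) S
|Y| = 0.002636 S → |Z| = 1/|Y| = 379.4 Ω, ∠Z = −∠Y = -90.00°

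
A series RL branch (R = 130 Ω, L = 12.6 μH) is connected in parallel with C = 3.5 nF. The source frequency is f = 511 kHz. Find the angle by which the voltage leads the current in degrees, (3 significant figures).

ω = 2πf = 3.211e+06 rad/s
X_L = ωL = 40.5 Ω
X_C = 1/(ωC) = 89.0 Ω
Branch 1 (R+jX_L): Z₁ = 130 + j40.5 Ω, |Z₁| = 136 Ω
Branch 2 (−jX_C): Z₂ = −j89.0 Ω
Parallel: Z = Z₁Z₂/(Z₁+Z₂), |Z| = 87.3 Ω, ∠Z = -52.2°

-52.2°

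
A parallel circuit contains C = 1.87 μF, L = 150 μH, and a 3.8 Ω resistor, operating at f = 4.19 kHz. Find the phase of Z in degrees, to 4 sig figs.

ω = 2πf = 26330 rad/s
X_L = ωL = 3.949 Ω
X_C = 1/(ωC) = 20.31 Ω
Parallel: admittances add. Y = 1/R + 1/(jωL) + jωC
Y = (0.2632 − j0.2040) S
|Y| = 0.3330 S → |Z| = 1/|Y| = 3.003 Ω, ∠Z = −∠Y = 37.78°

37.78°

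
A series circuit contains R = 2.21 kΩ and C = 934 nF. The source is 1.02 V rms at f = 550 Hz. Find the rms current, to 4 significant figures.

457.1 μA

ω = 2πf = 3456 rad/s
X_C = 1/(ωC) = 309.8 Ω
Z = 2210 − j309.8 Ω
|Z| = √(2210² + 309.8²) = 2232 Ω
I = V/|Z| = 1.02/2232 = 457.1 μA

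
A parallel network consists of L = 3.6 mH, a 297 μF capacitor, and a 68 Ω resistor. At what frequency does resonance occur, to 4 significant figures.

153.9 Hz

ω₀ = 1/√(LC) = 1/√(0.0036 × 0.000297) = 967.1 rad/s
f₀ = ω₀/(2π) = 153.9 Hz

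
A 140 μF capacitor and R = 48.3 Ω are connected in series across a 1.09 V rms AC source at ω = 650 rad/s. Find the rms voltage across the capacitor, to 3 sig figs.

0.242 V

X_C = 1/(ωC) = 11.0 Ω
Z = 48.3 − j11.0 Ω
|Z| = √(48.3² + 11.0²) = 49.5 Ω
I = V/|Z| = 22.0 mA
V_C = I·|Z_C| = 0.0220 × 11.0 = 0.242 V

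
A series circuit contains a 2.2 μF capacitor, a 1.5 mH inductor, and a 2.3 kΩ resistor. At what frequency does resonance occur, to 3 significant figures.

ω₀ = 1/√(LC) = 1/√(0.0015 × 2.2e-06) = 17410 rad/s
f₀ = ω₀/(2π) = 2.77 kHz

2.77 kHz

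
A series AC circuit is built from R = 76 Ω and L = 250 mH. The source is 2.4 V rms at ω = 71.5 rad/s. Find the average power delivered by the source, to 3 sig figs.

71.8 mW

X_L = ωL = 17.9 Ω
Z = 76.0 + j17.9 Ω
|Z| = √(76.0² + 17.9²) = 78.1 Ω
∠Z = arctan(17.9/76.0) = 13.2°
I = V/|Z| = 30.7 mA
P = VI cos φ = 2.4 × 0.0307 × cos(13.2°) = 71.8 mW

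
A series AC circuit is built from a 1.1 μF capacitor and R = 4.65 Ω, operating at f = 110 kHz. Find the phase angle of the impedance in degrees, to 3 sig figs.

ω = 2πf = 691200 rad/s
X_C = 1/(ωC) = 1.32 Ω
Z = 4.65 − j1.32 Ω
|Z| = √(4.65² + 1.32²) = 4.83 Ω
∠Z = arctan(-1.32/4.65) = -15.8°

-15.8°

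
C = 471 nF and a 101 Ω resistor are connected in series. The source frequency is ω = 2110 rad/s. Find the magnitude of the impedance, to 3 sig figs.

X_C = 1/(ωC) = 1010 Ω
Z = 101 − j1010 Ω
|Z| = √(101² + 1010²) = 1010 Ω

1010 Ω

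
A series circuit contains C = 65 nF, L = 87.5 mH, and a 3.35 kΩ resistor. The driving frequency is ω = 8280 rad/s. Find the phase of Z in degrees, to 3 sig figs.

X_L = ωL = 724 Ω
X_C = 1/(ωC) = 1860 Ω
Net reactance X = X_L − X_C = -1130 Ω
Z = 3350 − j1130 Ω
|Z| = √(3350² + 1130²) = 3540 Ω
∠Z = arctan(-1130/3350) = -18.7°

-18.7°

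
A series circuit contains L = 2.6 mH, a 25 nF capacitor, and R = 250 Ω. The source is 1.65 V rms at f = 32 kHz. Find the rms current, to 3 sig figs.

ω = 2πf = 201100 rad/s
X_L = ωL = 523 Ω
X_C = 1/(ωC) = 199 Ω
Net reactance X = X_L − X_C = 324 Ω
Z = 250 + j324 Ω
|Z| = √(250² + 324²) = 409 Ω
I = V/|Z| = 1.65/409 = 4.03 mA

4.03 mA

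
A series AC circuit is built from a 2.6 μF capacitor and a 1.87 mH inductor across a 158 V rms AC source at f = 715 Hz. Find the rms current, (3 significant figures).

2.05 A

ω = 2πf = 4492 rad/s
X_L = ωL = 8.40 Ω
X_C = 1/(ωC) = 85.6 Ω
Net reactance X = X_L − X_C = -77.2 Ω
Z = − j77.2 Ω
|Z| = √(0² + 77.2²) = 77.2 Ω
I = V/|Z| = 158/77.2 = 2.05 A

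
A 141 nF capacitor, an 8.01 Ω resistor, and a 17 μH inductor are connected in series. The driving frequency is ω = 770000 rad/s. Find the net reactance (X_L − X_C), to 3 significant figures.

3.88 Ω

X_L = ωL = 13.1 Ω
X_C = 1/(ωC) = 9.21 Ω
X = 13.1 − 9.21 = 3.88 Ω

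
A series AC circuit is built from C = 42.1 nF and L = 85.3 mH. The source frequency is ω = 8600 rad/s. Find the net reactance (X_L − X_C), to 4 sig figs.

X_L = ωL = 733.6 Ω
X_C = 1/(ωC) = 2762 Ω
X = 733.6 − 2762 = -2028 Ω

-2028 Ω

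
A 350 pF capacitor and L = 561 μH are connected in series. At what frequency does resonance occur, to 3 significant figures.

ω₀ = 1/√(LC) = 1/√(0.000561 × 3.5e-10) = 2.257e+06 rad/s
f₀ = ω₀/(2π) = 359 kHz

359 kHz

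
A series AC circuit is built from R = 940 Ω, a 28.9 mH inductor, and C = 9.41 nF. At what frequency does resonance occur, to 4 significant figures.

ω₀ = 1/√(LC) = 1/√(0.0289 × 9.41e-09) = 60640 rad/s
f₀ = ω₀/(2π) = 9.651 kHz

9.651 kHz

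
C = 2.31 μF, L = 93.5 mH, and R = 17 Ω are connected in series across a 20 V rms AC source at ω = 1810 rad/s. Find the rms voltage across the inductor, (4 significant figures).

X_L = ωL = 169.2 Ω
X_C = 1/(ωC) = 239.2 Ω
Net reactance X = X_L − X_C = -69.94 Ω
Z = 17.00 − j69.94 Ω
|Z| = √(17.00² + 69.94²) = 71.97 Ω
I = V/|Z| = 277.9 mA
V_L = I·|Z_L| = 0.2779 × 169.2 = 47.03 V

47.03 V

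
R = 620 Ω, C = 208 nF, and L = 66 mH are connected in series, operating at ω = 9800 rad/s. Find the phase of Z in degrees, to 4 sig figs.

X_L = ωL = 646.8 Ω
X_C = 1/(ωC) = 490.6 Ω
Net reactance X = X_L − X_C = 156.2 Ω
Z = 620.0 + j156.2 Ω
|Z| = √(620.0² + 156.2²) = 639.4 Ω
∠Z = arctan(156.2/620.0) = 14.14°

14.14°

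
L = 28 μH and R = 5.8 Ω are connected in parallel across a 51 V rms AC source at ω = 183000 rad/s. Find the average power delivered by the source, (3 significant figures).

X_L = ωL = 5.12 Ω
Parallel: admittances add. Y = 1/R + 1/(jωL)
Y = (0.172 − j0.195) S
|Y| = 0.260 S → |Z| = 1/|Y| = 3.84 Ω, ∠Z = −∠Y = 48.5°
I = V/|Z| = 13.3 A
P = VI cos φ = 51 × 13.3 × cos(48.5°) = 448 W

448 W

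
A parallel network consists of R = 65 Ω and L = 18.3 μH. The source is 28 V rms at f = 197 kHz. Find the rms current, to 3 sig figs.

ω = 2πf = 1.238e+06 rad/s
X_L = ωL = 22.7 Ω
Parallel: admittances add. Y = 1/R + 1/(jωL)
Y = (0.0154 − j0.0441) S
|Y| = 0.0468 S → |Z| = 1/|Y| = 21.4 Ω, ∠Z = −∠Y = 70.8°
I = V/|Z| = 28/21.4 = 1.31 A

1.31 A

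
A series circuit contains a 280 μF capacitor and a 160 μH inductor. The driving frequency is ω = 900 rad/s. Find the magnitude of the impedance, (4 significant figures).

X_L = ωL = 0.1440 Ω
X_C = 1/(ωC) = 3.968 Ω
Net reactance X = X_L − X_C = -3.824 Ω
Z = − j3.824 Ω
|Z| = √(0² + 3.824²) = 3.824 Ω

3.824 Ω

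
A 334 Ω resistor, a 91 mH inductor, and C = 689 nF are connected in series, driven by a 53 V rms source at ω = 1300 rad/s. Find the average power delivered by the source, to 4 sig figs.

X_L = ωL = 118.3 Ω
X_C = 1/(ωC) = 1116 Ω
Net reactance X = X_L − X_C = -998.1 Ω
Z = 334.0 − j998.1 Ω
|Z| = √(334.0² + 998.1²) = 1053 Ω
∠Z = arctan(-998.1/334.0) = -71.50°
I = V/|Z| = 50.35 mA
P = VI cos φ = 53 × 0.05035 × cos(-71.50°) = 846.9 mW

846.9 mW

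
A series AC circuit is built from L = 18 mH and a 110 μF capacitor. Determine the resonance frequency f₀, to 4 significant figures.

ω₀ = 1/√(LC) = 1/√(0.018 × 0.00011) = 710.7 rad/s
f₀ = ω₀/(2π) = 113.1 Hz

113.1 Hz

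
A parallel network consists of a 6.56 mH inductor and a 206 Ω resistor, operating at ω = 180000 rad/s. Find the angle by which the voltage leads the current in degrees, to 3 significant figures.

9.90°

X_L = ωL = 1180 Ω
Parallel: admittances add. Y = 1/R + 1/(jωL)
Y = (0.00485 − j0.000847) S
|Y| = 0.00493 S → |Z| = 1/|Y| = 203 Ω, ∠Z = −∠Y = 9.90°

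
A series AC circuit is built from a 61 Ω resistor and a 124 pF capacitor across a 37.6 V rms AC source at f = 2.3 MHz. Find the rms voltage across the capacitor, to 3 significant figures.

ω = 2πf = 1.445e+07 rad/s
X_C = 1/(ωC) = 558 Ω
Z = 61.0 − j558 Ω
|Z| = √(61.0² + 558²) = 561 Ω
I = V/|Z| = 67.0 mA
V_C = I·|Z_C| = 0.0670 × 558 = 37.4 V

37.4 V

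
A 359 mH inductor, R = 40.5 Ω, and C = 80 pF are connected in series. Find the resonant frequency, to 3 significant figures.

ω₀ = 1/√(LC) = 1/√(0.359 × 8e-11) = 186600 rad/s
f₀ = ω₀/(2π) = 29.7 kHz

29.7 kHz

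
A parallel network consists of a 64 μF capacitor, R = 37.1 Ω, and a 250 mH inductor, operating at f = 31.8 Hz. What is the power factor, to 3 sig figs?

ω = 2πf = 199.8 rad/s
X_L = ωL = 50.0 Ω
X_C = 1/(ωC) = 78.2 Ω
Parallel: admittances add. Y = 1/R + 1/(jωL) + jωC
Y = (0.0270 − j0.00723) S
|Y| = 0.0279 S → |Z| = 1/|Y| = 35.8 Ω, ∠Z = −∠Y = 15.0°
cos φ = cos(15.0°) = 0.966

0.966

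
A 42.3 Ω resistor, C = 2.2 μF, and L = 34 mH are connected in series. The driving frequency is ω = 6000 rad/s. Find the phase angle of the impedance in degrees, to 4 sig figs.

71.75°

X_L = ωL = 204.0 Ω
X_C = 1/(ωC) = 75.76 Ω
Net reactance X = X_L − X_C = 128.2 Ω
Z = 42.30 + j128.2 Ω
|Z| = √(42.30² + 128.2²) = 135.0 Ω
∠Z = arctan(128.2/42.30) = 71.75°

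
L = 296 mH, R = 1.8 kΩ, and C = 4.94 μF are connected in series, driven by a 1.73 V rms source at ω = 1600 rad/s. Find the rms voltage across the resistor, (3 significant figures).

X_L = ωL = 474 Ω
X_C = 1/(ωC) = 127 Ω
Net reactance X = X_L − X_C = 347 Ω
Z = 1800 + j347 Ω
|Z| = √(1800² + 347²) = 1830 Ω
I = V/|Z| = 944 μA
V_R = I·|Z_R| = 0.000944 × 1800 = 1.70 V

1.70 V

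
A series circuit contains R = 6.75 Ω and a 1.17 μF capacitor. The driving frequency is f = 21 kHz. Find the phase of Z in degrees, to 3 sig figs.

ω = 2πf = 131900 rad/s
X_C = 1/(ωC) = 6.48 Ω
Z = 6.75 − j6.48 Ω
|Z| = √(6.75² + 6.48²) = 9.36 Ω
∠Z = arctan(-6.48/6.75) = -43.8°

-43.8°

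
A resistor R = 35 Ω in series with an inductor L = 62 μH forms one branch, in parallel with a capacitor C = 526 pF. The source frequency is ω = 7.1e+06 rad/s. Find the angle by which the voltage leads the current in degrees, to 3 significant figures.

-83.1°

X_L = ωL = 440 Ω
X_C = 1/(ωC) = 268 Ω
Branch 1 (R+jX_L): Z₁ = 35.0 + j440 Ω, |Z₁| = 442 Ω
Branch 2 (−jX_C): Z₂ = −j268 Ω
Parallel: Z = Z₁Z₂/(Z₁+Z₂), |Z| = 672 Ω, ∠Z = -83.1°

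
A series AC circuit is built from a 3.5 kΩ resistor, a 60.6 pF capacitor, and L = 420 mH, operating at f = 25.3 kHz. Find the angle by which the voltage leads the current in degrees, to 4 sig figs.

ω = 2πf = 159000 rad/s
X_L = ωL = 66770 Ω
X_C = 1/(ωC) = 103800 Ω
Net reactance X = X_L − X_C = -37040 Ω
Z = 3500 − j37040 Ω
|Z| = √(3500² + 37040²) = 37210 Ω
∠Z = arctan(-37040/3500) = -84.60°

-84.60°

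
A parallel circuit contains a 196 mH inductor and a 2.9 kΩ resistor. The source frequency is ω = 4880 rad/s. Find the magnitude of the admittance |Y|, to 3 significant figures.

1.10 mS

X_L = ωL = 956 Ω
Parallel: admittances add. Y = 1/R + 1/(jωL)
Y = (0.000345 − j0.00105) S
|Y| = 0.00110 S → |Z| = 1/|Y| = 908 Ω, ∠Z = −∠Y = 71.7°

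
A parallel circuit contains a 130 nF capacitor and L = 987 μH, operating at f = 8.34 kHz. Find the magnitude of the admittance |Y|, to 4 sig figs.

ω = 2πf = 52400 rad/s
X_L = ωL = 51.72 Ω
X_C = 1/(ωC) = 146.8 Ω
Parallel: admittances add. Y = 1/(jωL) + jωC
Y = (0 − j0.01252) S
|Y| = 0.01252 S → |Z| = 1/|Y| = 79.86 Ω, ∠Z = −∠Y = 90.00°

12.52 mS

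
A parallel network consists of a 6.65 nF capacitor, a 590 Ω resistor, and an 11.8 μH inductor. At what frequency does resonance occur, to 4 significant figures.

ω₀ = 1/√(LC) = 1/√(1.18e-05 × 6.65e-09) = 3.57e+06 rad/s
f₀ = ω₀/(2π) = 568.2 kHz

568.2 kHz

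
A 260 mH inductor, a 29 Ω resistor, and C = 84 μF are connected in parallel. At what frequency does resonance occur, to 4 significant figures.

ω₀ = 1/√(LC) = 1/√(0.26 × 8.4e-05) = 214.0 rad/s
f₀ = ω₀/(2π) = 34.06 Hz

34.06 Hz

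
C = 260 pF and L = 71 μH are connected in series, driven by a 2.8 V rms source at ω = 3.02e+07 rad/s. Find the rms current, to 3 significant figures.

X_L = ωL = 2140 Ω
X_C = 1/(ωC) = 127 Ω
Net reactance X = X_L − X_C = 2020 Ω
Z = j2020 Ω
|Z| = √(0² + 2020²) = 2020 Ω
I = V/|Z| = 2.8/2020 = 1.39 mA

1.39 mA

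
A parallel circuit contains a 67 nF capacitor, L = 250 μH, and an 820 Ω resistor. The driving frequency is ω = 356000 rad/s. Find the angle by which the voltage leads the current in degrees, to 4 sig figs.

X_L = ωL = 89.00 Ω
X_C = 1/(ωC) = 41.93 Ω
Parallel: admittances add. Y = 1/R + 1/(jωL) + jωC
Y = (0.001220 + j0.01262) S
|Y| = 0.01267 S → |Z| = 1/|Y| = 78.90 Ω, ∠Z = −∠Y = -84.48°

-84.48°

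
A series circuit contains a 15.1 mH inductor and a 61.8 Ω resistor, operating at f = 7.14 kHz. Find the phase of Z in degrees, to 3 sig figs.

ω = 2πf = 44860 rad/s
X_L = ωL = 677 Ω
Z = 61.8 + j677 Ω
|Z| = √(61.8² + 677²) = 680 Ω
∠Z = arctan(677/61.8) = 84.8°

84.8°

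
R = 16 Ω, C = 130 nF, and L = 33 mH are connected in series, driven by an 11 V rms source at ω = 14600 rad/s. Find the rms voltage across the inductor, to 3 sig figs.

X_L = ωL = 482 Ω
X_C = 1/(ωC) = 527 Ω
Net reactance X = X_L − X_C = -45.1 Ω
Z = 16.0 − j45.1 Ω
|Z| = √(16.0² + 45.1²) = 47.8 Ω
I = V/|Z| = 230 mA
V_L = I·|Z_L| = 0.230 × 482 = 111 V

111 V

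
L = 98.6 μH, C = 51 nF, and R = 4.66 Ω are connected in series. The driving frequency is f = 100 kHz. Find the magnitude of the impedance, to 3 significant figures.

31.1 Ω

ω = 2πf = 628300 rad/s
X_L = ωL = 62.0 Ω
X_C = 1/(ωC) = 31.2 Ω
Net reactance X = X_L − X_C = 30.7 Ω
Z = 4.66 + j30.7 Ω
|Z| = √(4.66² + 30.7²) = 31.1 Ω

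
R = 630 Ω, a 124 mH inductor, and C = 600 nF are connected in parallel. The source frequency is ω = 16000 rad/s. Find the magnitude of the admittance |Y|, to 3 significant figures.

9.23 mS

X_L = ωL = 1980 Ω
X_C = 1/(ωC) = 104 Ω
Parallel: admittances add. Y = 1/R + 1/(jωL) + jωC
Y = (0.00159 + j0.00910) S
|Y| = 0.00923 S → |Z| = 1/|Y| = 108 Ω, ∠Z = −∠Y = -80.1°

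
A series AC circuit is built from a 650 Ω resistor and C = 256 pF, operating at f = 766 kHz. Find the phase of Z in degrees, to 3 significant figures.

-51.3°

ω = 2πf = 4.813e+06 rad/s
X_C = 1/(ωC) = 812 Ω
Z = 650 − j812 Ω
|Z| = √(650² + 812²) = 1040 Ω
∠Z = arctan(-812/650) = -51.3°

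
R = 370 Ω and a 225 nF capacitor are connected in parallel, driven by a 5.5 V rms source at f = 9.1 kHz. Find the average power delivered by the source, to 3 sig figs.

ω = 2πf = 57180 rad/s
X_C = 1/(ωC) = 77.7 Ω
Parallel: admittances add. Y = 1/R + jωC
Y = (0.00270 + j0.0129) S
|Y| = 0.0131 S → |Z| = 1/|Y| = 76.1 Ω, ∠Z = −∠Y = -78.1°
I = V/|Z| = 72.3 mA
P = VI cos φ = 5.5 × 0.0723 × cos(-78.1°) = 81.8 mW

81.8 mW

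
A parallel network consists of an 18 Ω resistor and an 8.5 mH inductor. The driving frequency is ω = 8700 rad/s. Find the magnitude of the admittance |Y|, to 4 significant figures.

X_L = ωL = 73.95 Ω
Parallel: admittances add. Y = 1/R + 1/(jωL)
Y = (0.05556 − j0.01352) S
|Y| = 0.05718 S → |Z| = 1/|Y| = 17.49 Ω, ∠Z = −∠Y = 13.68°

57.18 mS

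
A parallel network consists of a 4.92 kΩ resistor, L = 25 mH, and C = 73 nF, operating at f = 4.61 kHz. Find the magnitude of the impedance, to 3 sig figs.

ω = 2πf = 28970 rad/s
X_L = ωL = 724 Ω
X_C = 1/(ωC) = 473 Ω
Parallel: admittances add. Y = 1/R + 1/(jωL) + jωC
Y = (0.000203 + j0.000734) S
|Y| = 0.000761 S → |Z| = 1/|Y| = 1310 Ω, ∠Z = −∠Y = -74.5°

1310 Ω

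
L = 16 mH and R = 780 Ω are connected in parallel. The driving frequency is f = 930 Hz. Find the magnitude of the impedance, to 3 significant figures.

92.8 Ω

ω = 2πf = 5843 rad/s
X_L = ωL = 93.5 Ω
Parallel: admittances add. Y = 1/R + 1/(jωL)
Y = (0.00128 − j0.0107) S
|Y| = 0.0108 S → |Z| = 1/|Y| = 92.8 Ω, ∠Z = −∠Y = 83.2°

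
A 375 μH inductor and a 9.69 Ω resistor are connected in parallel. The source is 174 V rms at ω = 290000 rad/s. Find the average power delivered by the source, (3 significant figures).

3.12 kW

X_L = ωL = 109 Ω
Parallel: admittances add. Y = 1/R + 1/(jωL)
Y = (0.103 − j0.00920) S
|Y| = 0.104 S → |Z| = 1/|Y| = 9.65 Ω, ∠Z = −∠Y = 5.09°
I = V/|Z| = 18.0 A
P = VI cos φ = 174 × 18.0 × cos(5.09°) = 3.12 kW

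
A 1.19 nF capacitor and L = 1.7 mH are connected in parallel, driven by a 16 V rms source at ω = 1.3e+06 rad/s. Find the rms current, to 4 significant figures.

17.51 mA

X_L = ωL = 2210 Ω
X_C = 1/(ωC) = 646.4 Ω
Parallel: admittances add. Y = 1/(jωL) + jωC
Y = (0 + j0.001095) S
|Y| = 0.001095 S → |Z| = 1/|Y| = 913.6 Ω, ∠Z = −∠Y = -90.00°
I = V/|Z| = 16/913.6 = 17.51 mA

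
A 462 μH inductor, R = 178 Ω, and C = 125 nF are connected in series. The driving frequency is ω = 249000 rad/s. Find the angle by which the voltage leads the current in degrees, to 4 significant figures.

X_L = ωL = 115.0 Ω
X_C = 1/(ωC) = 32.13 Ω
Net reactance X = X_L − X_C = 82.91 Ω
Z = 178.0 + j82.91 Ω
|Z| = √(178.0² + 82.91²) = 196.4 Ω
∠Z = arctan(82.91/178.0) = 24.98°

24.98°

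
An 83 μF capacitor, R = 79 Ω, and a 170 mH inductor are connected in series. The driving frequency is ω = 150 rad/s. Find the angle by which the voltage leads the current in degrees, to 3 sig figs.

X_L = ωL = 25.5 Ω
X_C = 1/(ωC) = 80.3 Ω
Net reactance X = X_L − X_C = -54.8 Ω
Z = 79.0 − j54.8 Ω
|Z| = √(79.0² + 54.8²) = 96.2 Ω
∠Z = arctan(-54.8/79.0) = -34.8°

-34.8°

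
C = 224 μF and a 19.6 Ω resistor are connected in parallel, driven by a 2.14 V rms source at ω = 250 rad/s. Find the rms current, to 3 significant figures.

X_C = 1/(ωC) = 17.9 Ω
Parallel: admittances add. Y = 1/R + jωC
Y = (0.0510 + j0.0560) S
|Y| = 0.0758 S → |Z| = 1/|Y| = 13.2 Ω, ∠Z = −∠Y = -47.7°
I = V/|Z| = 2.14/13.2 = 162 mA

162 mA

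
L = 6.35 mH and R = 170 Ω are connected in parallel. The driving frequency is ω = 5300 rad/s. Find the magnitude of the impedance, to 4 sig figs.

X_L = ωL = 33.66 Ω
Parallel: admittances add. Y = 1/R + 1/(jωL)
Y = (0.005882 − j0.02971) S
|Y| = 0.03029 S → |Z| = 1/|Y| = 33.01 Ω, ∠Z = −∠Y = 78.80°

33.01 Ω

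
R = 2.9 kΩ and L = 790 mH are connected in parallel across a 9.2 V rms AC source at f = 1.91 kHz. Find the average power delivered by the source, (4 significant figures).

ω = 2πf = 12000 rad/s
X_L = ωL = 9481 Ω
Parallel: admittances add. Y = 1/R + 1/(jωL)
Y = (0.0003448 − j0.0001055) S
|Y| = 0.0003606 S → |Z| = 1/|Y| = 2773 Ω, ∠Z = −∠Y = 17.01°
I = V/|Z| = 3.318 mA
P = VI cos φ = 9.2 × 0.003318 × cos(17.01°) = 29.19 mW

29.19 mW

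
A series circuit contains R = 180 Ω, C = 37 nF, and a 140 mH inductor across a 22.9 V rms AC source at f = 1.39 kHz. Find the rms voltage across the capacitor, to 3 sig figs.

ω = 2πf = 8734 rad/s
X_L = ωL = 1220 Ω
X_C = 1/(ωC) = 3090 Ω
Net reactance X = X_L − X_C = -1870 Ω
Z = 180 − j1870 Ω
|Z| = √(180² + 1870²) = 1880 Ω
I = V/|Z| = 12.2 mA
V_C = I·|Z_C| = 0.0122 × 3090 = 37.7 V

37.7 V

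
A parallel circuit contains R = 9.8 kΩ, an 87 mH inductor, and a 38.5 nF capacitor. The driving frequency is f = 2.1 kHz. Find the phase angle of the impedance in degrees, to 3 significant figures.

ω = 2πf = 13190 rad/s
X_L = ωL = 1150 Ω
X_C = 1/(ωC) = 1970 Ω
Parallel: admittances add. Y = 1/R + 1/(jωL) + jωC
Y = (0.000102 − j0.000363) S
|Y| = 0.000377 S → |Z| = 1/|Y| = 2650 Ω, ∠Z = −∠Y = 74.3°

74.3°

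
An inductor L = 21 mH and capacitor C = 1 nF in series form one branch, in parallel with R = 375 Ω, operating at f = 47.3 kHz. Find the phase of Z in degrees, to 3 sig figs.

ω = 2πf = 297200 rad/s
X_L = ωL = 6240 Ω
X_C = 1/(ωC) = 3360 Ω
Branch 1: Z₁ = R = 375 Ω
Branch 2 (series LC): Z₂ = j(X_L − X_C) = j2880 Ω
Parallel: Z = Z₁Z₂/(Z₁+Z₂), |Z| = 372 Ω, ∠Z = 7.43°

7.43°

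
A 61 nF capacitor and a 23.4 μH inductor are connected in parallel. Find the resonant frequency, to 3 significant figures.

ω₀ = 1/√(LC) = 1/√(2.34e-05 × 6.1e-08) = 837000 rad/s
f₀ = ω₀/(2π) = 133 kHz

133 kHz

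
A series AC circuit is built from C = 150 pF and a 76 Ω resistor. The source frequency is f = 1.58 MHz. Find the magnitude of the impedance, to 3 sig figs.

676 Ω

ω = 2πf = 9.927e+06 rad/s
X_C = 1/(ωC) = 672 Ω
Z = 76.0 − j672 Ω
|Z| = √(76.0² + 672²) = 676 Ω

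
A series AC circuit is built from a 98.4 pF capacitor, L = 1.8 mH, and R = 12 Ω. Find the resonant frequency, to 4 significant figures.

ω₀ = 1/√(LC) = 1/√(0.0018 × 9.84e-11) = 2.376e+06 rad/s
f₀ = ω₀/(2π) = 378.2 kHz

378.2 kHz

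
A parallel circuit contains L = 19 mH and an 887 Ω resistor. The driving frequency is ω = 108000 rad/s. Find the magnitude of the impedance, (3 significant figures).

X_L = ωL = 2050 Ω
Parallel: admittances add. Y = 1/R + 1/(jωL)
Y = (0.00113 − j0.000487) S
|Y| = 0.00123 S → |Z| = 1/|Y| = 814 Ω, ∠Z = −∠Y = 23.4°

814 Ω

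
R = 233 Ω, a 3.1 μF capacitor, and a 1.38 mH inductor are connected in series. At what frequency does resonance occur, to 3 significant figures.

2.43 kHz

ω₀ = 1/√(LC) = 1/√(0.00138 × 3.1e-06) = 15290 rad/s
f₀ = ω₀/(2π) = 2.43 kHz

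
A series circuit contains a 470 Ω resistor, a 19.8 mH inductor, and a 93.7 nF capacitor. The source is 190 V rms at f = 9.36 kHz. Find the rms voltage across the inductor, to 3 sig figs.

ω = 2πf = 58810 rad/s
X_L = ωL = 1160 Ω
X_C = 1/(ωC) = 181 Ω
Net reactance X = X_L − X_C = 983 Ω
Z = 470 + j983 Ω
|Z| = √(470² + 983²) = 1090 Ω
I = V/|Z| = 174 mA
V_L = I·|Z_L| = 0.174 × 1160 = 203 V

203 V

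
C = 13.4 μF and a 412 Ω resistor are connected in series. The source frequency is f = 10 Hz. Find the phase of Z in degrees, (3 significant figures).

-70.9°

ω = 2πf = 62.83 rad/s
X_C = 1/(ωC) = 1190 Ω
Z = 412 − j1190 Ω
|Z| = √(412² + 1190²) = 1260 Ω
∠Z = arctan(-1190/412) = -70.9°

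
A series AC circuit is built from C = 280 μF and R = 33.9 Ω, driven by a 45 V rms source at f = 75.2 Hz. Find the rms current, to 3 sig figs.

1.30 A

ω = 2πf = 472.5 rad/s
X_C = 1/(ωC) = 7.56 Ω
Z = 33.9 − j7.56 Ω
|Z| = √(33.9² + 7.56²) = 34.7 Ω
I = V/|Z| = 45/34.7 = 1.30 A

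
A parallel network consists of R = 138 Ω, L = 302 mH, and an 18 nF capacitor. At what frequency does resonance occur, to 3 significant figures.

ω₀ = 1/√(LC) = 1/√(0.302 × 1.8e-08) = 13560 rad/s
f₀ = ω₀/(2π) = 2.16 kHz

2.16 kHz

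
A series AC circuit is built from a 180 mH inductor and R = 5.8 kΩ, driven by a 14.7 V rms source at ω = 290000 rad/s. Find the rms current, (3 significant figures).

X_L = ωL = 52200 Ω
Z = 5800 + j52200 Ω
|Z| = √(5800² + 52200²) = 52500 Ω
I = V/|Z| = 14.7/52500 = 280 μA

280 μA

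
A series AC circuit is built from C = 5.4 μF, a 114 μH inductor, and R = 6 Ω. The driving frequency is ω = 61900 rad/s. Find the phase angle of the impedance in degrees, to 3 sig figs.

X_L = ωL = 7.06 Ω
X_C = 1/(ωC) = 2.99 Ω
Net reactance X = X_L − X_C = 4.06 Ω
Z = 6.00 + j4.06 Ω
|Z| = √(6.00² + 4.06²) = 7.25 Ω
∠Z = arctan(4.06/6.00) = 34.1°

34.1°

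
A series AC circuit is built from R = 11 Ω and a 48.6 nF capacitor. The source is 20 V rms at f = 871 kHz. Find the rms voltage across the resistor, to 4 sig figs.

18.93 V

ω = 2πf = 5.473e+06 rad/s
X_C = 1/(ωC) = 3.760 Ω
Z = 11.00 − j3.760 Ω
|Z| = √(11.00² + 3.760²) = 11.62 Ω
I = V/|Z| = 1.720 A
V_R = I·|Z_R| = 1.720 × 11.00 = 18.93 V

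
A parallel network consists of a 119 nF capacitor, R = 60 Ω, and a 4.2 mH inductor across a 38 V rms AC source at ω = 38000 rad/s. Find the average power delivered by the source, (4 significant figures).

24.07 W

X_L = ωL = 159.6 Ω
X_C = 1/(ωC) = 221.1 Ω
Parallel: admittances add. Y = 1/R + 1/(jωL) + jωC
Y = (0.01667 − j0.001744) S
|Y| = 0.01676 S → |Z| = 1/|Y| = 59.67 Ω, ∠Z = −∠Y = 5.973°
I = V/|Z| = 636.8 mA
P = VI cos φ = 38 × 0.6368 × cos(5.973°) = 24.07 W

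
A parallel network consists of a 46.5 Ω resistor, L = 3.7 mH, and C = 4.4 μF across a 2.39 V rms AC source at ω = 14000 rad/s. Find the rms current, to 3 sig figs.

X_L = ωL = 51.8 Ω
X_C = 1/(ωC) = 16.2 Ω
Parallel: admittances add. Y = 1/R + 1/(jωL) + jωC
Y = (0.0215 + j0.0423) S
|Y| = 0.0474 S → |Z| = 1/|Y| = 21.1 Ω, ∠Z = −∠Y = -63.0°
I = V/|Z| = 2.39/21.1 = 113 mA

113 mA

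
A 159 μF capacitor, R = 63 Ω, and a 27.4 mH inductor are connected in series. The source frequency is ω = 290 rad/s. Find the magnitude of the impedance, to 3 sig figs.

X_L = ωL = 7.95 Ω
X_C = 1/(ωC) = 21.7 Ω
Net reactance X = X_L − X_C = -13.7 Ω
Z = 63.0 − j13.7 Ω
|Z| = √(63.0² + 13.7²) = 64.5 Ω

64.5 Ω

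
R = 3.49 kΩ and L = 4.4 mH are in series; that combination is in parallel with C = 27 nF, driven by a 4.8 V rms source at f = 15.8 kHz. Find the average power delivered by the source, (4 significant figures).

ω = 2πf = 99270 rad/s
X_L = ωL = 436.8 Ω
X_C = 1/(ωC) = 373.1 Ω
Branch 1 (R+jX_L): Z₁ = 3490 + j436.8 Ω, |Z₁| = 3517 Ω
Branch 2 (−jX_C): Z₂ = −j373.1 Ω
Parallel: Z = Z₁Z₂/(Z₁+Z₂), |Z| = 375.9 Ω, ∠Z = -83.91°
I = V/|Z| = 12.77 mA
P = VI cos φ = 4.8 × 0.01277 × cos(-83.91°) = 6.500 mW

6.500 mW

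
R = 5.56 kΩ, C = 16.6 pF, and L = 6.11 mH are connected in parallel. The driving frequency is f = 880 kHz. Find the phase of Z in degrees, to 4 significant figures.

ω = 2πf = 5.529e+06 rad/s
X_L = ωL = 33780 Ω
X_C = 1/(ωC) = 10900 Ω
Parallel: admittances add. Y = 1/R + 1/(jωL) + jωC
Y = (0.0001799 + j6.218e-05) S
|Y| = 0.0001903 S → |Z| = 1/|Y| = 5255 Ω, ∠Z = −∠Y = -19.07°

-19.07°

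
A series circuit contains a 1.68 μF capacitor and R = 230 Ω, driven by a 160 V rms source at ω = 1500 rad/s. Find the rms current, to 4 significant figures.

X_C = 1/(ωC) = 396.8 Ω
Z = 230.0 − j396.8 Ω
|Z| = √(230.0² + 396.8²) = 458.7 Ω
I = V/|Z| = 160/458.7 = 348.8 mA

348.8 mA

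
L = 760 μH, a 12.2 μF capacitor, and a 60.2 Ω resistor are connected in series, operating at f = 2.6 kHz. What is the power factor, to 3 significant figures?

ω = 2πf = 16340 rad/s
X_L = ωL = 12.4 Ω
X_C = 1/(ωC) = 5.02 Ω
Net reactance X = X_L − X_C = 7.40 Ω
Z = 60.2 + j7.40 Ω
|Z| = √(60.2² + 7.40²) = 60.7 Ω
∠Z = arctan(7.40/60.2) = 7.01°
cos φ = cos(7.01°) = 0.993

0.993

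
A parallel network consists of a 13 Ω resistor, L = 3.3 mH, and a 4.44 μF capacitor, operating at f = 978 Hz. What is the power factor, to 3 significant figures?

0.961

ω = 2πf = 6145 rad/s
X_L = ωL = 20.3 Ω
X_C = 1/(ωC) = 36.7 Ω
Parallel: admittances add. Y = 1/R + 1/(jωL) + jωC
Y = (0.0769 − j0.0220) S
|Y| = 0.0800 S → |Z| = 1/|Y| = 12.5 Ω, ∠Z = −∠Y = 16.0°
cos φ = cos(16.0°) = 0.961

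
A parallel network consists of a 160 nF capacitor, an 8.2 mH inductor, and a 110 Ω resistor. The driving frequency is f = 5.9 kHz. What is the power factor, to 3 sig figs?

ω = 2πf = 37070 rad/s
X_L = ωL = 304 Ω
X_C = 1/(ωC) = 169 Ω
Parallel: admittances add. Y = 1/R + 1/(jωL) + jωC
Y = (0.00909 + j0.00264) S
|Y| = 0.00947 S → |Z| = 1/|Y| = 106 Ω, ∠Z = −∠Y = -16.2°
cos φ = cos(-16.2°) = 0.960

0.960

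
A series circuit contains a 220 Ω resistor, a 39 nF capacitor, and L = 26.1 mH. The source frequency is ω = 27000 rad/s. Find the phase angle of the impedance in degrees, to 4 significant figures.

X_L = ωL = 704.7 Ω
X_C = 1/(ωC) = 949.7 Ω
Net reactance X = X_L − X_C = -245.0 Ω
Z = 220.0 − j245.0 Ω
|Z| = √(220.0² + 245.0²) = 329.3 Ω
∠Z = arctan(-245.0/220.0) = -48.07°

-48.07°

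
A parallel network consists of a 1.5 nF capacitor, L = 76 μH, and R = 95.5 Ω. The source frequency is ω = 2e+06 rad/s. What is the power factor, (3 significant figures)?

X_L = ωL = 152 Ω
X_C = 1/(ωC) = 333 Ω
Parallel: admittances add. Y = 1/R + 1/(jωL) + jωC
Y = (0.0105 − j0.00358) S
|Y| = 0.0111 S → |Z| = 1/|Y| = 90.4 Ω, ∠Z = −∠Y = 18.9°
cos φ = cos(18.9°) = 0.946

0.946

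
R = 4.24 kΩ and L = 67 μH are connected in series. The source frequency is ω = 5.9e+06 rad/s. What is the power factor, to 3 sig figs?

X_L = ωL = 395 Ω
Z = 4240 + j395 Ω
|Z| = √(4240² + 395²) = 4260 Ω
∠Z = arctan(395/4240) = 5.33°
cos φ = cos(5.33°) = 0.996

0.996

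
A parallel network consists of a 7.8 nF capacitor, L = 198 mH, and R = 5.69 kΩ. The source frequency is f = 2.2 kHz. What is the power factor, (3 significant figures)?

0.564

ω = 2πf = 13820 rad/s
X_L = ωL = 2740 Ω
X_C = 1/(ωC) = 9270 Ω
Parallel: admittances add. Y = 1/R + 1/(jωL) + jωC
Y = (0.000176 − j0.000258) S
|Y| = 0.000312 S → |Z| = 1/|Y| = 3210 Ω, ∠Z = −∠Y = 55.7°
cos φ = cos(55.7°) = 0.564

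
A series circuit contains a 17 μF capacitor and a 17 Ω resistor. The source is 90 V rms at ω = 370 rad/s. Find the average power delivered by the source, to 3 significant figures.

5.39 W

X_C = 1/(ωC) = 159 Ω
Z = 17.0 − j159 Ω
|Z| = √(17.0² + 159²) = 160 Ω
∠Z = arctan(-159/17.0) = -83.9°
I = V/|Z| = 563 mA
P = VI cos φ = 90 × 0.563 × cos(-83.9°) = 5.39 W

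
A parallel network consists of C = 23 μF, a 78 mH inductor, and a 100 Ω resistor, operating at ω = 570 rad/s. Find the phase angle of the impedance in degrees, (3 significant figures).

X_L = ωL = 44.5 Ω
X_C = 1/(ωC) = 76.3 Ω
Parallel: admittances add. Y = 1/R + 1/(jωL) + jωC
Y = (0.0100 − j0.00938) S
|Y| = 0.0137 S → |Z| = 1/|Y| = 72.9 Ω, ∠Z = −∠Y = 43.2°

43.2°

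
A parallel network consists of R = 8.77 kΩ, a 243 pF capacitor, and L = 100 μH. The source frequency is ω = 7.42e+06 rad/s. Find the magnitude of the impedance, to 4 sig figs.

2130 Ω

X_L = ωL = 742.0 Ω
X_C = 1/(ωC) = 554.6 Ω
Parallel: admittances add. Y = 1/R + 1/(jωL) + jωC
Y = (0.0001140 + j0.0004554) S
|Y| = 0.0004694 S → |Z| = 1/|Y| = 2130 Ω, ∠Z = −∠Y = -75.94°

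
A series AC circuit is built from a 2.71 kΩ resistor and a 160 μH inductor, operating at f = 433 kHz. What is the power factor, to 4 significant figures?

ω = 2πf = 2.721e+06 rad/s
X_L = ωL = 435.3 Ω
Z = 2710 + j435.3 Ω
|Z| = √(2710² + 435.3²) = 2745 Ω
∠Z = arctan(435.3/2710) = 9.125°
cos φ = cos(9.125°) = 0.9873

0.9873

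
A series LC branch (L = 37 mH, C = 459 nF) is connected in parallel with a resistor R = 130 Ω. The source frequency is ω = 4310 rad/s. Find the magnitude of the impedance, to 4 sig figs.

121.7 Ω

X_L = ωL = 159.5 Ω
X_C = 1/(ωC) = 505.5 Ω
Branch 1: Z₁ = R = 130.0 Ω
Branch 2 (series LC): Z₂ = j(X_L − X_C) = −j346.0 Ω
Parallel: Z = Z₁Z₂/(Z₁+Z₂), |Z| = 121.7 Ω, ∠Z = -20.59°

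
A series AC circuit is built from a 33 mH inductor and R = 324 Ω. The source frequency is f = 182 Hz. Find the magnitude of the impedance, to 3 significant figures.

326 Ω

ω = 2πf = 1144 rad/s
X_L = ωL = 37.7 Ω
Z = 324 + j37.7 Ω
|Z| = √(324² + 37.7²) = 326 Ω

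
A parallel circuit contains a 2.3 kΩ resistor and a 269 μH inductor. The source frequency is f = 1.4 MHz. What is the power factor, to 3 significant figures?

ω = 2πf = 8.796e+06 rad/s
X_L = ωL = 2370 Ω
Parallel: admittances add. Y = 1/R + 1/(jωL)
Y = (0.000435 − j0.000423) S
|Y| = 0.000606 S → |Z| = 1/|Y| = 1650 Ω, ∠Z = −∠Y = 44.2°
cos φ = cos(44.2°) = 0.717

0.717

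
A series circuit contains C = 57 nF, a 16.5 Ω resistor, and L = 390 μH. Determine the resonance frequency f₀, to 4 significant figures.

33.76 kHz

ω₀ = 1/√(LC) = 1/√(0.00039 × 5.7e-08) = 212100 rad/s
f₀ = ω₀/(2π) = 33.76 kHz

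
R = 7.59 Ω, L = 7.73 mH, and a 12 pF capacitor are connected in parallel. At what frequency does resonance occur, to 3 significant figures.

ω₀ = 1/√(LC) = 1/√(0.00773 × 1.2e-11) = 3.283e+06 rad/s
f₀ = ω₀/(2π) = 523 kHz

523 kHz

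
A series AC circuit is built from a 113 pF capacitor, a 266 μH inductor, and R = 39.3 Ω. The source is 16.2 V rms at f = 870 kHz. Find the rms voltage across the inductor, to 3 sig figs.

ω = 2πf = 5.466e+06 rad/s
X_L = ωL = 1450 Ω
X_C = 1/(ωC) = 1620 Ω
Net reactance X = X_L − X_C = -165 Ω
Z = 39.3 − j165 Ω
|Z| = √(39.3² + 165²) = 169 Ω
I = V/|Z| = 95.6 mA
V_L = I·|Z_L| = 0.0956 × 1450 = 139 V

139 V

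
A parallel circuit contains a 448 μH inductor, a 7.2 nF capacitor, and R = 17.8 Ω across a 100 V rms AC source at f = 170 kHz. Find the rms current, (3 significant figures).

5.65 A

ω = 2πf = 1.068e+06 rad/s
X_L = ωL = 479 Ω
X_C = 1/(ωC) = 130 Ω
Parallel: admittances add. Y = 1/R + 1/(jωL) + jωC
Y = (0.0562 + j0.00560) S
|Y| = 0.0565 S → |Z| = 1/|Y| = 17.7 Ω, ∠Z = −∠Y = -5.69°
I = V/|Z| = 100/17.7 = 5.65 A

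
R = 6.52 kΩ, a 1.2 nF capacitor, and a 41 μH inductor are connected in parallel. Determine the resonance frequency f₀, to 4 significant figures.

ω₀ = 1/√(LC) = 1/√(4.1e-05 × 1.2e-09) = 4.508e+06 rad/s
f₀ = ω₀/(2π) = 717.5 kHz

717.5 kHz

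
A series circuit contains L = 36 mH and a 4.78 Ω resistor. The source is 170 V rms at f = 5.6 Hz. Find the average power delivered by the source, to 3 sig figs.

ω = 2πf = 35.19 rad/s
X_L = ωL = 1.27 Ω
Z = 4.78 + j1.27 Ω
|Z| = √(4.78² + 1.27²) = 4.94 Ω
∠Z = arctan(1.27/4.78) = 14.8°
I = V/|Z| = 34.4 A
P = VI cos φ = 170 × 34.4 × cos(14.8°) = 5.65 kW

5.65 kW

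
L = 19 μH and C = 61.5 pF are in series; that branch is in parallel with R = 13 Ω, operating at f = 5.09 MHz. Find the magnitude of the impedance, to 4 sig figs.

ω = 2πf = 3.198e+07 rad/s
X_L = ωL = 607.6 Ω
X_C = 1/(ωC) = 508.4 Ω
Branch 1: Z₁ = R = 13.00 Ω
Branch 2 (series LC): Z₂ = j(X_L − X_C) = j99.22 Ω
Parallel: Z = Z₁Z₂/(Z₁+Z₂), |Z| = 12.89 Ω, ∠Z = 7.464°

12.89 Ω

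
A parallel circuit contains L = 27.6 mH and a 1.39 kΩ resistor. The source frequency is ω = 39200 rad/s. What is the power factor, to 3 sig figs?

0.614

X_L = ωL = 1080 Ω
Parallel: admittances add. Y = 1/R + 1/(jωL)
Y = (0.000719 − j0.000924) S
|Y| = 0.00117 S → |Z| = 1/|Y| = 854 Ω, ∠Z = −∠Y = 52.1°
cos φ = cos(52.1°) = 0.614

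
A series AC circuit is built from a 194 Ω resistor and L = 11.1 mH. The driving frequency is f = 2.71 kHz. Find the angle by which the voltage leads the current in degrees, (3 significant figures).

ω = 2πf = 17030 rad/s
X_L = ωL = 189 Ω
Z = 194 + j189 Ω
|Z| = √(194² + 189²) = 271 Ω
∠Z = arctan(189/194) = 44.3°

44.3°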